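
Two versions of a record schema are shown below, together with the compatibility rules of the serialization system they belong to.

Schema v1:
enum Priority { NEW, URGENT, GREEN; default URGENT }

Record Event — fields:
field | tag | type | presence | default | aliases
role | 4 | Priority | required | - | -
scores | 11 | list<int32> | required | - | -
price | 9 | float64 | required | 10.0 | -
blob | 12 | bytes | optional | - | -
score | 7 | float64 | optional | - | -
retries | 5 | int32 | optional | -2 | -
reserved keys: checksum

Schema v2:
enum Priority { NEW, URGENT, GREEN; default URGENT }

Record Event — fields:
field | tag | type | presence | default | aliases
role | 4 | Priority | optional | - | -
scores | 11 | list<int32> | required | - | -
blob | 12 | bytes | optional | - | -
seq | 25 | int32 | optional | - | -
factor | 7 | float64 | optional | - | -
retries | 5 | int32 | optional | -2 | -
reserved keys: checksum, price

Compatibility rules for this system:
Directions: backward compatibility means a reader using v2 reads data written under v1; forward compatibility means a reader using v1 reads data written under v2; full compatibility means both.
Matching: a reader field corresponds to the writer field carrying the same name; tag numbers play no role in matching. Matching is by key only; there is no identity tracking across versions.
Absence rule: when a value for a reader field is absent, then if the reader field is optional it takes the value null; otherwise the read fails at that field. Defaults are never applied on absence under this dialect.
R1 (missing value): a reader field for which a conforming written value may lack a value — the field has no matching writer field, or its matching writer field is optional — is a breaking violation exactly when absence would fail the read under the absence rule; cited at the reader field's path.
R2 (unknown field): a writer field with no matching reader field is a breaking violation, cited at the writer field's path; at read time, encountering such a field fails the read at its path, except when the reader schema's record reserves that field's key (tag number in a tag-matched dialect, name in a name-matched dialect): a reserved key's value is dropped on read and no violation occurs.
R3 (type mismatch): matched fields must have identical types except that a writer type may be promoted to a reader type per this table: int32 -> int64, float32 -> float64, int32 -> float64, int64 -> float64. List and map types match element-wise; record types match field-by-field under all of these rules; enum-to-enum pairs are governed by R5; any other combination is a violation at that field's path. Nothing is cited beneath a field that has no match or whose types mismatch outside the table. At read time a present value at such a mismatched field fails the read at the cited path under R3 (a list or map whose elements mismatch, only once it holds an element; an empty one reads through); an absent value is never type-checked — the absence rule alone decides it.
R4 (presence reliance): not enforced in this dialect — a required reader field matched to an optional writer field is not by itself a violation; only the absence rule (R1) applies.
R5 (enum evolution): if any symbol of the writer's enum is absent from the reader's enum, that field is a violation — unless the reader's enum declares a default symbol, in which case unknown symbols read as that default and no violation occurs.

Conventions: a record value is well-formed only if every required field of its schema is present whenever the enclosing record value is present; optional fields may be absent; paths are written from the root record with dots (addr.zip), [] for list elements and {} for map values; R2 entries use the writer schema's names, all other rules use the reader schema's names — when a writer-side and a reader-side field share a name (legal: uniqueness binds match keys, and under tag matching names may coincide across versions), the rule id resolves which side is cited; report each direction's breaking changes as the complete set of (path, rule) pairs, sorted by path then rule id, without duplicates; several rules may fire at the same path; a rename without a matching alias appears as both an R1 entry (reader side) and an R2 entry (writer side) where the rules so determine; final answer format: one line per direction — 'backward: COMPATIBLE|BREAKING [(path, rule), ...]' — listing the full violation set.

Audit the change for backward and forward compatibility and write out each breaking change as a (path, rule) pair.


backward: BREAKING [(score, R2)]; forward: BREAKING [(factor, R2), (price, R1), (role, R1), (seq, R2)]

the writer's type comes first in each Event pair
backward analysis of Event with v2 as reader and v1 as writer:
  writer required, Priority -> Priority: reader role maps from writer role
  writer required, list<int32> -> list<int32>: reader scores maps from writer scores
  writer optional, bytes -> bytes: reader blob maps from writer blob
  seq: no writer match
  factor: no writer match
  writer optional, int32 -> int32: reader retries maps from writer retries
  writer price: unknown to reader
  writer score: unknown to reader
  violation R2 at score
  => backward: BREAKING (1)
forward analysis of Event with v1 as reader and v2 as writer:
  writer optional, Priority -> Priority: reader role maps from writer role
  writer required, list<int32> -> list<int32>: reader scores maps from writer scores
  price: no writer match
  writer optional, bytes -> bytes: reader blob maps from writer blob
  score: no writer match
  writer optional, int32 -> int32: reader retries maps from writer retries
  writer seq: unknown to reader
  writer factor: unknown to reader
  violation R2 at factor
  violation R1 at price
  violation R1 at role
  violation R2 at seq
  => forward: BREAKING (4)


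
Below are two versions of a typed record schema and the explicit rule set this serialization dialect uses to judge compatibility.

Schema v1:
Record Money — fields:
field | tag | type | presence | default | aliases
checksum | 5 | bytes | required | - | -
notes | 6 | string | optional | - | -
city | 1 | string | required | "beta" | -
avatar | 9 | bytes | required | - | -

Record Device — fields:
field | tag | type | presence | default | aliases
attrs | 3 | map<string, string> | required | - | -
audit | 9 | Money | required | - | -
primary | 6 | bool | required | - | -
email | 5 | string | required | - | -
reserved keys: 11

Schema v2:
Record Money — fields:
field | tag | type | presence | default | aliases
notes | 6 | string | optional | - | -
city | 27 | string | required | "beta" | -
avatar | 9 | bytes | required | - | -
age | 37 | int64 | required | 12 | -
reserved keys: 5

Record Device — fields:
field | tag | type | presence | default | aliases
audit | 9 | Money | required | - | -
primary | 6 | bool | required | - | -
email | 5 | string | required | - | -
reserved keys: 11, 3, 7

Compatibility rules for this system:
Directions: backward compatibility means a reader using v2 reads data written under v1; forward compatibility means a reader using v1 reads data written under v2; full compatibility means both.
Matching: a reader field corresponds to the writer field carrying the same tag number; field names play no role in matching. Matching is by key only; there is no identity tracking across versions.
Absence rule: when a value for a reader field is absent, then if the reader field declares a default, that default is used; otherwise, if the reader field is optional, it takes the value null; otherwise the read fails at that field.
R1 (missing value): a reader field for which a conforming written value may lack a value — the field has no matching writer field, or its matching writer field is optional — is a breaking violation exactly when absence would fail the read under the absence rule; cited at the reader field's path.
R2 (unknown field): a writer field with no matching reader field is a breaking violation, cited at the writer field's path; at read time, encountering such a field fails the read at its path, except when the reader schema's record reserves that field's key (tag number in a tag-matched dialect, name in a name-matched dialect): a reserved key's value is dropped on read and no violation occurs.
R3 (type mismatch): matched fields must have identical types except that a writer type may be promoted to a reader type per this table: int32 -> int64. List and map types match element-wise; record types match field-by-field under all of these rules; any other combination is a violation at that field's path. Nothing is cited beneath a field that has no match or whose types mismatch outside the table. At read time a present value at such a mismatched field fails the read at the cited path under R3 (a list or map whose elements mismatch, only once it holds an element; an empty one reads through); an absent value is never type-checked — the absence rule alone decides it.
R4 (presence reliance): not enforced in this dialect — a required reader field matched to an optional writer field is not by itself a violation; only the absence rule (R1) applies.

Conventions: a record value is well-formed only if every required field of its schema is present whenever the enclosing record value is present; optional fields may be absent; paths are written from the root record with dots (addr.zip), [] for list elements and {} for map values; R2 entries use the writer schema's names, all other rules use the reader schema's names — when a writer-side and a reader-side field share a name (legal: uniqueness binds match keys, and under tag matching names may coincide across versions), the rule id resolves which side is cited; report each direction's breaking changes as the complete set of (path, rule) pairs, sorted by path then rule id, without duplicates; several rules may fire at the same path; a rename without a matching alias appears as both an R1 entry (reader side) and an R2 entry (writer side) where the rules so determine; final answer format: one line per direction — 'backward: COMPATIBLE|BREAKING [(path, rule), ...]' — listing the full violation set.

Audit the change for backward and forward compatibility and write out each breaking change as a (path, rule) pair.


backward: BREAKING [(audit.city, R2)]; forward: BREAKING [(attrs, R1), (audit.age, R2), (audit.checksum, R1), (audit.city, R2)]

in Device below, arrows point writer -> reader
backward on Device — v2 reading data written by v1:
  Money -> Money, writer required: audit aligns to audit
  bool -> bool, writer required: primary aligns to primary
  string -> string, writer required: email aligns to email
  leftover writer field: attrs
  string -> string, writer optional: audit.notes aligns to audit.notes
  no writer field matches reader audit.city
  bytes -> bytes, writer required: audit.avatar aligns to audit.avatar
  no writer field matches reader audit.age
  leftover writer field: audit.checksum
  leftover writer field: audit.city
  rule R2 violated at audit.city
  => backward verdict for Device: BREAKING, 1 violation(s)
forward on Device — v1 reading data written by v2:
  no writer field matches reader attrs
  Money -> Money, writer required: audit aligns to audit
  bool -> bool, writer required: primary aligns to primary
  string -> string, writer required: email aligns to email
  no writer field matches reader audit.checksum
  string -> string, writer optional: audit.notes aligns to audit.notes
  no writer field matches reader audit.city
  bytes -> bytes, writer required: audit.avatar aligns to audit.avatar
  leftover writer field: audit.city
  leftover writer field: audit.age
  rule R1 violated at attrs
  rule R2 violated at audit.age
  rule R1 violated at audit.checksum
  rule R2 violated at audit.city
  => forward verdict for Device: BREAKING, 4 violation(s)


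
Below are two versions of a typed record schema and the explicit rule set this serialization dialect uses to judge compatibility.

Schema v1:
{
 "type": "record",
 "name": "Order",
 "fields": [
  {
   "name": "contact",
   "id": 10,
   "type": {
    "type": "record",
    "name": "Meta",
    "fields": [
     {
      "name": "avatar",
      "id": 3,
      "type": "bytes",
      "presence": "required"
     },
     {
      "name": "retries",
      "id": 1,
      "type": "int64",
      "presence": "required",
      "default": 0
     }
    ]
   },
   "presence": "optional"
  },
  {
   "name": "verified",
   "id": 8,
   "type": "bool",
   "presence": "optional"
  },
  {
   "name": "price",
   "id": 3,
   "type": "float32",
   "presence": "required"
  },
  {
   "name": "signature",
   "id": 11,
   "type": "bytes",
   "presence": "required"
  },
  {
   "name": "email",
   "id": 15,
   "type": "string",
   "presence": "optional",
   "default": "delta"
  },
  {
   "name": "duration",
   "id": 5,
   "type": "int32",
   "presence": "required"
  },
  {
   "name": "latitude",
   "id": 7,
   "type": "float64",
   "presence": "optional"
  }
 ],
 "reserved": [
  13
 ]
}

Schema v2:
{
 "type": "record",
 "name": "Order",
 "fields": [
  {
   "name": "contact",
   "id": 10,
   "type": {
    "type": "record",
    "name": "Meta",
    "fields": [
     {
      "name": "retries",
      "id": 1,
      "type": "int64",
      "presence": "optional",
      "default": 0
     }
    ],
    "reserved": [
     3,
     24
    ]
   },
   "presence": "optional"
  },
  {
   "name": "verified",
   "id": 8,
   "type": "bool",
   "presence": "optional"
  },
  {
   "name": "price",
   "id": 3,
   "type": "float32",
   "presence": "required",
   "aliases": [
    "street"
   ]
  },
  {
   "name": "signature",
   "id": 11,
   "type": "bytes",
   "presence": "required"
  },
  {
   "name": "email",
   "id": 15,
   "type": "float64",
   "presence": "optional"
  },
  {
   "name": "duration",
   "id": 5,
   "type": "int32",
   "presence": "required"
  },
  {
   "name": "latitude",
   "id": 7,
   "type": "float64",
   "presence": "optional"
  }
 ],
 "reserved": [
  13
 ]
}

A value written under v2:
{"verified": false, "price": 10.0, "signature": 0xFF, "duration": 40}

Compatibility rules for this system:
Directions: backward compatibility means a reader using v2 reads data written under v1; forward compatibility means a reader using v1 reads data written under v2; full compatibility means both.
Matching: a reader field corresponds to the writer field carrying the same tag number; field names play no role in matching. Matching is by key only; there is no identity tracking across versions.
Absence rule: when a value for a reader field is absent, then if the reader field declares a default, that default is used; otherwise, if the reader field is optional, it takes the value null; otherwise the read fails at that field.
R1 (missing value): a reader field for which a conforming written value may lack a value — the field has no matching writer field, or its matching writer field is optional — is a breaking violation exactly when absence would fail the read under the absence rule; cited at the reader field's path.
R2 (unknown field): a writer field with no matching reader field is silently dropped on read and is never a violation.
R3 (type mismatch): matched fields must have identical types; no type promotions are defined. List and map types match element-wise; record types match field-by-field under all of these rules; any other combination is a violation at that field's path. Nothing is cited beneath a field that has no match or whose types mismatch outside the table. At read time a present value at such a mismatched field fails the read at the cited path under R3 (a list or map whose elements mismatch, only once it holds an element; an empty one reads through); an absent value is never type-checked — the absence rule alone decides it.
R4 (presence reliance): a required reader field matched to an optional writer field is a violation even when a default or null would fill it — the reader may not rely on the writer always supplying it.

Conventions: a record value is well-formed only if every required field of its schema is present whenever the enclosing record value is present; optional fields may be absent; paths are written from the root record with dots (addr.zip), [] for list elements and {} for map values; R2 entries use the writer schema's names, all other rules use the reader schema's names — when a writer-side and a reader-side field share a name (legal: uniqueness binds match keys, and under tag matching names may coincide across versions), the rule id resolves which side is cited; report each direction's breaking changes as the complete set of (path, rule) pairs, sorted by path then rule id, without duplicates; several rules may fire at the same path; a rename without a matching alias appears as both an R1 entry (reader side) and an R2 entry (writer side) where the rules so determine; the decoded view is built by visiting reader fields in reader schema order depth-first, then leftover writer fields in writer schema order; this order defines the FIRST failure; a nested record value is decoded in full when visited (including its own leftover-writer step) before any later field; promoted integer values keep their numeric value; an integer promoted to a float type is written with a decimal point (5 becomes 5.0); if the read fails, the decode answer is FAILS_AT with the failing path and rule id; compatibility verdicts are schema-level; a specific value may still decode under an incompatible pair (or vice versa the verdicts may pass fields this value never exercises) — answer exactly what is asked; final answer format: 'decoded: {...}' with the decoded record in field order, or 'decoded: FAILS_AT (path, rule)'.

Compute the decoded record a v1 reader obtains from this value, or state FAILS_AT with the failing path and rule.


arrows below run writer -> reader for Order
decode (reader v1):
  contact := null (not supplied -> null)
  verified := false
  price := 10.0
  signature := 0xFF
  email := "delta" (no value, default fills)
  duration := 40
  latitude := null (not supplied -> null)
  => decoded: {"contact": null, "verified": false, "price": 10.0, "signature": 0xFF, "email": "delta", "duration": 40, "latitude": null}
ruling out the remaining Order differences:
  field retries in record Meta: required changed to optional -> matters for Order compatibility verdicts, not for this value's decode
  removed field avatar from record Meta (its key 3 joins the reserved list) -> matters for Order compatibility verdicts, not for this value's decode
  field email in record Order: type string changed to float64 (its default is dropped) -> matters for Order compatibility verdicts, not for this value's decode

decoded: {"contact": null, "verified": false, "price": 10.0, "signature": 0xFF, "email": "delta", "duration": 40, "latitude": null}


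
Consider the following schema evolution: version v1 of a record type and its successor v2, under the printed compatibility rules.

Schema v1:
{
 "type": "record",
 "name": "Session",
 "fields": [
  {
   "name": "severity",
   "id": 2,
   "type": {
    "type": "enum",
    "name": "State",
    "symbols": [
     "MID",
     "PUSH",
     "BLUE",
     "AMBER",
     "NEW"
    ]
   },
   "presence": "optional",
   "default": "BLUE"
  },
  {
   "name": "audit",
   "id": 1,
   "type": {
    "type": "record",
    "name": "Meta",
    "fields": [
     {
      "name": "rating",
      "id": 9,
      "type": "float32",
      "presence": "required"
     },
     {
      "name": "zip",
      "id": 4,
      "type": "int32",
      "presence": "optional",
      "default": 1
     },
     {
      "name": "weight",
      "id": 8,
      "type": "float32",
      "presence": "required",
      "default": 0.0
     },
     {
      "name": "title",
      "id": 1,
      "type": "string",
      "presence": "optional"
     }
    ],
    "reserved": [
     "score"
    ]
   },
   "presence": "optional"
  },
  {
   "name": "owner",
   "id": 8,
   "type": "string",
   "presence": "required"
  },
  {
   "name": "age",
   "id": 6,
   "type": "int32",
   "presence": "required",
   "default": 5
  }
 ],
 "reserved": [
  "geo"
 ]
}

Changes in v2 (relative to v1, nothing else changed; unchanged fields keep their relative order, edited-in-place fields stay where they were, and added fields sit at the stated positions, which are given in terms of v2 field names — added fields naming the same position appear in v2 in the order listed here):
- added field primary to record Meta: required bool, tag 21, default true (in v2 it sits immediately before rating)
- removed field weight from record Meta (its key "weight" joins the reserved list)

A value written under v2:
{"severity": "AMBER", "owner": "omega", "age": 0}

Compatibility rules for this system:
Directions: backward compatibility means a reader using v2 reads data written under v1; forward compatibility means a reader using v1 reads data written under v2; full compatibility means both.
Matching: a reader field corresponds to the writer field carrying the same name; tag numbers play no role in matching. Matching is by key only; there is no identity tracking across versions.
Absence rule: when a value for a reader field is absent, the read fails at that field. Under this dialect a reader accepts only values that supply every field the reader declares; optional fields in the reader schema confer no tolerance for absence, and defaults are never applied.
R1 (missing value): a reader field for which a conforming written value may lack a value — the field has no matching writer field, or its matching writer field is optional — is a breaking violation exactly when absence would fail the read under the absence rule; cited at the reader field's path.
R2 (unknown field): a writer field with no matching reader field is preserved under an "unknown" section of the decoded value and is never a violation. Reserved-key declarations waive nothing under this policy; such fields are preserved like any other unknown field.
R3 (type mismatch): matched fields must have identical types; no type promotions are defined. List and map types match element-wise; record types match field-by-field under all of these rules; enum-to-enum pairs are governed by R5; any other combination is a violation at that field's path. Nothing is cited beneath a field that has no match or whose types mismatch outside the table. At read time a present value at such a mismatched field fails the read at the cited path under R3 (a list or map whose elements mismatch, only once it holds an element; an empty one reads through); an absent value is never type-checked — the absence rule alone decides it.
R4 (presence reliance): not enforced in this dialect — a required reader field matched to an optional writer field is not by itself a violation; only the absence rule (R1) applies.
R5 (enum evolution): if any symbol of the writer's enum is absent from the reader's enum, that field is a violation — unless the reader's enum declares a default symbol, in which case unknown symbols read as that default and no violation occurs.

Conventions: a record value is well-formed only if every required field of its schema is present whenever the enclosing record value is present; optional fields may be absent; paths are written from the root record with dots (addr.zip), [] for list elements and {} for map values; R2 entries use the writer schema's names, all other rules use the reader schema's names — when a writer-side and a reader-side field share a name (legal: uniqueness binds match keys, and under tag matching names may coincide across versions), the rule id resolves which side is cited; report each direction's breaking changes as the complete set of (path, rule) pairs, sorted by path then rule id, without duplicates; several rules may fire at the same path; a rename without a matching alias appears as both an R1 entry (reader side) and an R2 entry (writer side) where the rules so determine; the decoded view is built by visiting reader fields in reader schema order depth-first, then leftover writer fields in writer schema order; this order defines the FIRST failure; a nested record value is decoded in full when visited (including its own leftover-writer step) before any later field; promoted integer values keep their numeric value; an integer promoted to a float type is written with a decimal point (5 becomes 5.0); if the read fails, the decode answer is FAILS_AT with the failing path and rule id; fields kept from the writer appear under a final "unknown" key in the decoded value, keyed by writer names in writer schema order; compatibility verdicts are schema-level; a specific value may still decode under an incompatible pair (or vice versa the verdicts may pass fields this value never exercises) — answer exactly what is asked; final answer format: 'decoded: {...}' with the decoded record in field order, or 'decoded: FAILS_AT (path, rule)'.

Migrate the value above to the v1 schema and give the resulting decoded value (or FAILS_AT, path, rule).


each type pair in Session: writer, then reader
decode (reader v1):
  severity := "AMBER"
  read fails at audit under R1 (no fill)
  => FAILS_AT (audit, R1)
diffs on Session not affecting the asked answer:
  added field primary to record Meta: required bool, tag 21, default true (in v2 it sits immediately before rating) -> changes Session's schema-level verdicts only — the decode of this value is the same
  removed field weight from record Meta (its key "weight" joins the reserved list) -> changes Session's schema-level verdicts only — the decode of this value is the same

decoded: FAILS_AT (audit, R1)


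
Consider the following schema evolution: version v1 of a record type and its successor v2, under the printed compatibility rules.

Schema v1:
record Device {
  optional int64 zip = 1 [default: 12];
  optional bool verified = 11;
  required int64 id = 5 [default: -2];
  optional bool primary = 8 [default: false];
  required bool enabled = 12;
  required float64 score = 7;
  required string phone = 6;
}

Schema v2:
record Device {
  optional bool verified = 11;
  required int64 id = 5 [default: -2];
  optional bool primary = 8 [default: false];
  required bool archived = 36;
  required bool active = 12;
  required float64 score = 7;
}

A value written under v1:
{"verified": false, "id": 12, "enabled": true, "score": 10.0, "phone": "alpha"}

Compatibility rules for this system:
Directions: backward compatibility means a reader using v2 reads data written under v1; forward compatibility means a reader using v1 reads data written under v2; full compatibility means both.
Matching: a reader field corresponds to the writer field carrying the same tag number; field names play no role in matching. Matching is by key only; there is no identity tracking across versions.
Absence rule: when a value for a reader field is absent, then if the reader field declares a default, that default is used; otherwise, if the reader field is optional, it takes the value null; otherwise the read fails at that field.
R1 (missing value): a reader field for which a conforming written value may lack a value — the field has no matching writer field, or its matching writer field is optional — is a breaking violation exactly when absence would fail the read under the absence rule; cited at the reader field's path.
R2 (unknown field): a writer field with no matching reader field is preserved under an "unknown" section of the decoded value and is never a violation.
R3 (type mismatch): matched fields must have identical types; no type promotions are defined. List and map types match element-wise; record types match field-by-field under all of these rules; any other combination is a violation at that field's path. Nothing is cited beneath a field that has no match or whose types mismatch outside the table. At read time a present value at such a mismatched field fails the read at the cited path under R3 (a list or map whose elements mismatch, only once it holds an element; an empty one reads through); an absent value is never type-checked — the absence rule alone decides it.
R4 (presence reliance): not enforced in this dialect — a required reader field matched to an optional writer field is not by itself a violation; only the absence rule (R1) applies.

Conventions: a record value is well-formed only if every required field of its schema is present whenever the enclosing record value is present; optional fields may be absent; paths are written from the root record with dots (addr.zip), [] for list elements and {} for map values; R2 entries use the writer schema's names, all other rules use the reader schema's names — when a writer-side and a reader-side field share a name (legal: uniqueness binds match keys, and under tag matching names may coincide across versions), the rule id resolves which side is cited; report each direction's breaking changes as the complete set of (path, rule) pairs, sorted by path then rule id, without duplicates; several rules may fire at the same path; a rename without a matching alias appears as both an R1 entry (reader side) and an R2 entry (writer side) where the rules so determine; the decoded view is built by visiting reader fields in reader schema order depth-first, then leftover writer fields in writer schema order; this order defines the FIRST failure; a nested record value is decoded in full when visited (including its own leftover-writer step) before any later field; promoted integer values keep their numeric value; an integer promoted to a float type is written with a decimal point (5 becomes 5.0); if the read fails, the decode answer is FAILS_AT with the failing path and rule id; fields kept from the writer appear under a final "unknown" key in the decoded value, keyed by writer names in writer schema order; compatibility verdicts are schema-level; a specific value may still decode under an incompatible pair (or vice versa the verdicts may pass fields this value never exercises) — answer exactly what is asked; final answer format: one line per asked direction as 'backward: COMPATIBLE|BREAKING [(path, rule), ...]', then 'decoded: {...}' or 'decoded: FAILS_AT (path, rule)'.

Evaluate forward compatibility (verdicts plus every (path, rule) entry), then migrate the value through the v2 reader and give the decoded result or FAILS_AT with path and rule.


arrows below run writer -> reader for Device
checking forward for Device: reader v1 against writer v2:
  zip: no writer match
  verified: bool -> bool, writer optional; from verified
  id: int64 -> int64, writer required; from id
  primary: bool -> bool, writer optional; from primary
  enabled: bool -> bool, writer required; from active
  score: float64 -> float64, writer required; from score
  phone: no writer match
  archived (writer side), unknown to reader
  breaking: (phone, R1)
  => 1 violation(s): forward is BREAKING for Device
decode walk for Device under reader schema v2:
  verified := false
  id := 12
  primary := false (no value, default fills)
  read fails at archived under R1 (no fill)
  => FAILS_AT (archived, R1)
diffs on Device not affecting the asked answer:
  removed field zip from record Device -> fires no rule on Device, leaving the asked answer as it is
  renamed field enabled to active in record Device -> fires no rule on Device, leaving the asked answer as it is

forward: BREAKING [(phone, R1)]; decoded: FAILS_AT (archived, R1)


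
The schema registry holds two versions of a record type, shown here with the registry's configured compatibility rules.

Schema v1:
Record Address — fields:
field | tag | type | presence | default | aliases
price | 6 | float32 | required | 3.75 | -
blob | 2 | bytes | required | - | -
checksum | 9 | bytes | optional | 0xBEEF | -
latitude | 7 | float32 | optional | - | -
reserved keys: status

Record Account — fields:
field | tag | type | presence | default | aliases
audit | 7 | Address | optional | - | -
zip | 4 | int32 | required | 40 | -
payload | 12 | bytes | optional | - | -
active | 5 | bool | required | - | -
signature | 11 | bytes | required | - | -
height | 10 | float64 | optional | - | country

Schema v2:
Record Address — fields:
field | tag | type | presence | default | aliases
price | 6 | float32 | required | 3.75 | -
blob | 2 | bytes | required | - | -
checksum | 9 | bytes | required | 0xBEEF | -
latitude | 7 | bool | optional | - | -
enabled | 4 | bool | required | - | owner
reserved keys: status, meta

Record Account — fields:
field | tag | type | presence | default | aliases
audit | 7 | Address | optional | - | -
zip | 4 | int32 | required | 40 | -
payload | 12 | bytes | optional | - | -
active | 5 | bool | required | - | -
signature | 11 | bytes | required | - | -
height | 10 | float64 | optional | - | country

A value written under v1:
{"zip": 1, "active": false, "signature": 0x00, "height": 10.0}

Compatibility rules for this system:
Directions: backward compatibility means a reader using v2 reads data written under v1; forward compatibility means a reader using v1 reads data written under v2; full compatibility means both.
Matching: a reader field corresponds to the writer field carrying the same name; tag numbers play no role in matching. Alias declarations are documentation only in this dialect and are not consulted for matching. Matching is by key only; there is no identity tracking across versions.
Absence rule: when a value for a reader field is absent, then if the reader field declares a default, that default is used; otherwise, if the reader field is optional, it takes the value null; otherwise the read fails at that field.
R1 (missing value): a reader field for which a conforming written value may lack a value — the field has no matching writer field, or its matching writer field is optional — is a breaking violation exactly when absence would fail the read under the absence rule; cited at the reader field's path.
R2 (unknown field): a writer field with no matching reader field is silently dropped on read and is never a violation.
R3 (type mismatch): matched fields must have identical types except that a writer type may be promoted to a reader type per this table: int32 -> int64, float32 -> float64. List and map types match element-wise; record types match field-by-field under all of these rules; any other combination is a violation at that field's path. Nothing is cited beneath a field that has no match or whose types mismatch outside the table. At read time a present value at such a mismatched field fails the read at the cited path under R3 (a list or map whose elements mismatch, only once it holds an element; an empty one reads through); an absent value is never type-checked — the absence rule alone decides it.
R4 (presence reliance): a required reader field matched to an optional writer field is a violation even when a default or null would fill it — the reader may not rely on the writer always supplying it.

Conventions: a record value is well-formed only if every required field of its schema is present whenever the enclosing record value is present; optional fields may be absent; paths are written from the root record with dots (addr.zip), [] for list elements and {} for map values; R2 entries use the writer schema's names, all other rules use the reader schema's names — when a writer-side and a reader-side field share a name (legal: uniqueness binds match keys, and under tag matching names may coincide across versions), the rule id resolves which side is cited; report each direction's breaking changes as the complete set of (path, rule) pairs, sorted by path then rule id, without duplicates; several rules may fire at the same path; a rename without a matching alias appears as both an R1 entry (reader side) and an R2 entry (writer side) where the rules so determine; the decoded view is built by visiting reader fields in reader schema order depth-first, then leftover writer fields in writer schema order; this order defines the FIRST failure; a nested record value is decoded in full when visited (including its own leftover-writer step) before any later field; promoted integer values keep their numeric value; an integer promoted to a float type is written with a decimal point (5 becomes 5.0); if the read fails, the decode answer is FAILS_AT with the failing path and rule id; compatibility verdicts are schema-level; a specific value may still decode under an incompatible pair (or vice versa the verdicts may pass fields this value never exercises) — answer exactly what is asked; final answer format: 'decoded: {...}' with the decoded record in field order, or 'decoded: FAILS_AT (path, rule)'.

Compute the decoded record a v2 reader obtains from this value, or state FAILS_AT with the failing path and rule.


arrows below run writer -> reader for Account
decoding the Account value with the v2 reader:
  audit := null (absent, optional -> null)
  zip := 1
  payload := null (absent, optional -> null)
  active := false
  signature := 0x00
  height := 10.0
  => decoded: {"audit": null, "zip": 1, "payload": null, "active": false, "signature": 0x00, "height": 10.0}
remaining Account differences; none change what is asked:
  added field enabled to record Address: required bool, tag 4 (in v2 it sits last) -> shifts the Account verdicts, not this decode
  field latitude in record Address: type float32 changed to bool -> shifts the Account verdicts, not this decode
  field checksum in record Address: optional changed to required -> shifts the Account verdicts, not this decode

decoded: {"audit": null, "zip": 1, "payload": null, "active": false, "signature": 0x00, "height": 10.0}


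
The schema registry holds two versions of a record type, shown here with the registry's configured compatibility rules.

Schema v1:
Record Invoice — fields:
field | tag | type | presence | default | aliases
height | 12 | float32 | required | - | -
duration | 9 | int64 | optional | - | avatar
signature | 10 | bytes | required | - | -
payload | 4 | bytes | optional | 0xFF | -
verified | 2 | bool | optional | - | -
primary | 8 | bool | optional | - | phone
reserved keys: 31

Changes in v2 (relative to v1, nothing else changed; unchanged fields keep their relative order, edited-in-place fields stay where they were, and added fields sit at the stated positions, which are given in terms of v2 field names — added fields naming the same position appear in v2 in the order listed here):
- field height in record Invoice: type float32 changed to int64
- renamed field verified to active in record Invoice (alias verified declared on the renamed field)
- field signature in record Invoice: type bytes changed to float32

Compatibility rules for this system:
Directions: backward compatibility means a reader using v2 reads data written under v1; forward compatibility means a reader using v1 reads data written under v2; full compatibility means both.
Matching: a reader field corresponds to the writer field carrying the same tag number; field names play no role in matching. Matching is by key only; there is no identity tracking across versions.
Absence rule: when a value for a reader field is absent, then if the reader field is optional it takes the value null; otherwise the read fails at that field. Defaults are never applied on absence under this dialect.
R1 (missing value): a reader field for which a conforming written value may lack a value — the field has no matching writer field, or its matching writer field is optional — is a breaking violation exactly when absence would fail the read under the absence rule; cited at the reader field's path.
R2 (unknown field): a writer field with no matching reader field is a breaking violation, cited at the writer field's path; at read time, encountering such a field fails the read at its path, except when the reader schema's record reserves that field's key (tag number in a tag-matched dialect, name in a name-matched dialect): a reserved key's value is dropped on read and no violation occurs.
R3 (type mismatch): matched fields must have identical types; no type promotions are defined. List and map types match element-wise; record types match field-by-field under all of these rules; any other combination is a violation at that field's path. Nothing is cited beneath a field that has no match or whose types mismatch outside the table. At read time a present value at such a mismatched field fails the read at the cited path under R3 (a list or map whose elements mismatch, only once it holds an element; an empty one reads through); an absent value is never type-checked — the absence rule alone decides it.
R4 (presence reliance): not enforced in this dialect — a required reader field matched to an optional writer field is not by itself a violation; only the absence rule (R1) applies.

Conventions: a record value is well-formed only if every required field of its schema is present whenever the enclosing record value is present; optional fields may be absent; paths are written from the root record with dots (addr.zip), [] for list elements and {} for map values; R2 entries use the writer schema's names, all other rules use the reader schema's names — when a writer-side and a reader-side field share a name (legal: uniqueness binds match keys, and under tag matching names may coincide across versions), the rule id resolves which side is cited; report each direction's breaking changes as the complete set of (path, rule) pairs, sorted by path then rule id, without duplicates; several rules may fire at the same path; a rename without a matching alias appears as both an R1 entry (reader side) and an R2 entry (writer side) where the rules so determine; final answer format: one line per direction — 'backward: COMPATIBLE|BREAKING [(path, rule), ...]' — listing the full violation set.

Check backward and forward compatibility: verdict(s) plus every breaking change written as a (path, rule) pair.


arrows below run writer -> reader for Invoice
backward analysis of Invoice with v2 as reader and v1 as writer:
  height <- height (float32 -> int64, writer required)
  duration <- duration (int64 -> int64, writer optional)
  signature <- signature (bytes -> float32, writer required)
  payload <- payload (bytes -> bytes, writer optional)
  active <- verified (bool -> bool, writer optional)
  primary <- primary (bool -> bool, writer optional)
  rule R3 violated at height
  rule R3 violated at signature
  => 2 violation(s): backward is BREAKING for Invoice
forward analysis of Invoice with v1 as reader and v2 as writer:
  height <- height (int64 -> float32, writer required)
  duration <- duration (int64 -> int64, writer optional)
  signature <- signature (float32 -> bytes, writer required)
  payload <- payload (bytes -> bytes, writer optional)
  verified <- active (bool -> bool, writer optional)
  primary <- primary (bool -> bool, writer optional)
  rule R3 violated at height
  rule R3 violated at signature
  => 2 violation(s): forward is BREAKING for Invoice

backward: BREAKING [(height, R3), (signature, R3)]; forward: BREAKING [(height, R3), (signature, R3)]
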